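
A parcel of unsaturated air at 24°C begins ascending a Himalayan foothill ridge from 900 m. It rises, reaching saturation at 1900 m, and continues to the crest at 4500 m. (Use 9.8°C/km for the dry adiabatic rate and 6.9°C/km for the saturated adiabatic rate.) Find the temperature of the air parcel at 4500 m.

Dry to 1900 m: -9.8 × 1 km = -9.8°C, so T = 14.2°C.
Saturated to 4500 m: -6.9 × 2.6 km = -17.94°C, so T = -3.74°C.

-3.74°C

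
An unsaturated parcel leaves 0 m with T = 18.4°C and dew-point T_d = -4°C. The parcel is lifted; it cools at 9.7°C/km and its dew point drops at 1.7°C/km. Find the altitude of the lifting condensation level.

2800 m

T and T_d converge at 9.7 − 1.7 = 8°C per km
Height above start = (18.4 − (-4)) / 8 = 2.8 km
LCL altitude = 0 m + 2800 m = 2800 m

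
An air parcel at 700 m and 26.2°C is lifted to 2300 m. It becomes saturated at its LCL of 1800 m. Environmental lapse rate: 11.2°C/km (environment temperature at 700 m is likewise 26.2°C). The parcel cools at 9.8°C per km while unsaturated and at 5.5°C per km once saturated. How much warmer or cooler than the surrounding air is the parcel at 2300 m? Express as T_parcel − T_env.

Parcel:
  700 → 1800 m (dry, 9.8°C/km): ΔT = -9.8 × 1.1 = -10.78°C → T = 15.42°C
  1800 → 2300 m (saturated, 5.5°C/km): ΔT = -5.5 × 0.5 = -2.75°C → T = 12.67°C
Environment:
  700 → 2300 m (environment, 11.2°C/km): ΔT = -11.2 × 1.6 = -17.92°C → T = 8.28°C
T_parcel − T_env = 12.67 − 8.28 = +4.39°C

+4.39°C (parcel warmer than environment)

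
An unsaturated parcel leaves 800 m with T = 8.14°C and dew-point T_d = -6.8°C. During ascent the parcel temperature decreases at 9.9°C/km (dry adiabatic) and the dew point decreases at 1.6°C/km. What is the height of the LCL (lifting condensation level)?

T and T_d converge at 9.9 − 1.6 = 8.3°C per km
Height above start = (8.14 − (-6.8)) / 8.3 = 1.8 km
LCL altitude = 800 m + 1800 m = 2600 m

2600 m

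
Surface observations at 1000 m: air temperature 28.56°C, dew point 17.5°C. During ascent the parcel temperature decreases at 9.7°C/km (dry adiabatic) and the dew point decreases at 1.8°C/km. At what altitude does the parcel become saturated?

2400 m

T and T_d converge at 9.7 − 1.8 = 7.9°C per km
Height above start = (28.56 − 17.5) / 7.9 = 1.4 km
LCL altitude = 1000 m + 1400 m = 2400 m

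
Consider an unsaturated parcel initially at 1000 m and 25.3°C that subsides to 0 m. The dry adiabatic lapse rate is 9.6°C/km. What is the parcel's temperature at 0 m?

Dry adiabatic to 0 m: +9.6 × 1 km = +9.6°C, so T = 34.9°C.

34.9°C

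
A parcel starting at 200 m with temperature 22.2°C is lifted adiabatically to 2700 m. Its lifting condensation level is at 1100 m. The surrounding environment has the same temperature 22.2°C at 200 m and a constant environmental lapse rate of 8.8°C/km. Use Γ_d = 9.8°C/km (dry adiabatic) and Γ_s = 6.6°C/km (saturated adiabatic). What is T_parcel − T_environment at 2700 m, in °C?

+2.62°C (parcel warmer than environment)

Parcel:
  Dry to 1100 m: -9.8 × 0.9 km = -8.82°C, so T = 13.38°C.
  Saturated to 2700 m: -6.6 × 1.6 km = -10.56°C, so T = 2.82°C.
Environment:
  Environment to 2700 m: -8.8 × 2.5 km = -22°C, so T = 0.2°C.
T_parcel − T_env = 2.82 − 0.2 = +2.62°C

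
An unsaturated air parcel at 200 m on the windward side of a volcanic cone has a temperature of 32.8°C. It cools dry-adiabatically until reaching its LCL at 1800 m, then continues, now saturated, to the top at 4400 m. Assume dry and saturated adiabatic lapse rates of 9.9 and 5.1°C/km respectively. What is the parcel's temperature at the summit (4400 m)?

3.7°C

From 200 m to 1800 m (dry): cools by 9.9 × 1.6 = 15.84°C, giving 16.96°C.
From 1800 m to 4400 m (saturated): cools by 5.1 × 2.6 = 13.26°C, giving 3.7°C.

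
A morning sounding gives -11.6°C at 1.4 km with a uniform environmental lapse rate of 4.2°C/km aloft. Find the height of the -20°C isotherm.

Height above start = (-11.6 − (-20)) / 4.2 = 2 km
Altitude = 1400 m + 2000 m = 3400 m

3.4 km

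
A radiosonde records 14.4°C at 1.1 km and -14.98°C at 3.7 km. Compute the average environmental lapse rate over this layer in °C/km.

11.3°C/km

Γ = −ΔT/Δz = (14.4 − (-14.98)) / (3700 − 1100) m
  = 29.38°C / 2.6 km = 11.3°C/km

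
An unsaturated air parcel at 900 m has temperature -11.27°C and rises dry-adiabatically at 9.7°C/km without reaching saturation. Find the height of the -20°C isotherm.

1800 m

Height above start = (-11.27 − (-20)) / 9.7 = 0.9 km
Altitude = 900 m + 900 m = 1800 m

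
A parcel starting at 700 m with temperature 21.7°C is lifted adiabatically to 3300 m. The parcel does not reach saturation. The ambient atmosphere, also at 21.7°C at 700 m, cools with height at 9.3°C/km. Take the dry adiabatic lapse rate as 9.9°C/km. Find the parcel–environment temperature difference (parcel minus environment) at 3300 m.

Parcel:
  Dry to 3300 m: -9.9 × 2.6 km = -25.74°C, so T = -4.04°C.
Environment:
  Environment to 3300 m: -9.3 × 2.6 km = -24.18°C, so T = -2.48°C.
T_parcel − T_env = -4.04 − (-2.48) = -1.56°C

-1.56°C (parcel cooler than environment)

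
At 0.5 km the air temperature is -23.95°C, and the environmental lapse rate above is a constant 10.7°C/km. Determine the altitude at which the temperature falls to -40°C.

2 km

Height above start = (-23.95 − (-40)) / 10.7 = 1.5 km
Altitude = 500 m + 1500 m = 2000 m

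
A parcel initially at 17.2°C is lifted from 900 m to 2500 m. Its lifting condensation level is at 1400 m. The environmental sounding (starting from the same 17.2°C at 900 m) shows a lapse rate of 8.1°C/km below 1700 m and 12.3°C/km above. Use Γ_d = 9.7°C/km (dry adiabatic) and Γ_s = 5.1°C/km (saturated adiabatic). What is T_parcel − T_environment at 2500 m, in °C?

Parcel:
  900–1400 m, dry: Δz = 0.5 km ⇒ ΔT = -4.85°C; T = 12.35°C
  1400–2500 m, saturated: Δz = 1.1 km ⇒ ΔT = -5.61°C; T = 6.74°C
Environment:
  900–1700 m, environment, lower layer: Δz = 0.8 km ⇒ ΔT = -6.48°C; T = 10.72°C
  1700–2500 m, environment, upper layer: Δz = 0.8 km ⇒ ΔT = -9.84°C; T = 0.88°C
T_parcel − T_env = 6.74 − 0.88 = +5.86°C

+5.86°C (parcel warmer than environment)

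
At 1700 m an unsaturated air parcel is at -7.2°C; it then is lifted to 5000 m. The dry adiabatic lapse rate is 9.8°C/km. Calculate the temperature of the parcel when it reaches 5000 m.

-39.54°C

From 1700 m to 5000 m (dry adiabatic): cools by 9.8 × 3.3 = 32.34°C, giving -39.54°C.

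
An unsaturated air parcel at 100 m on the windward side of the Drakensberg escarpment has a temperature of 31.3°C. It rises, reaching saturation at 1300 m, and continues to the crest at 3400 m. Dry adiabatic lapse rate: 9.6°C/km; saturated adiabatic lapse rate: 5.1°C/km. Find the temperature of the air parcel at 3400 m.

9.07°C

From 100 m to 1300 m (dry): cools by 9.6 × 1.2 = 11.52°C, giving 19.78°C.
From 1300 m to 3400 m (saturated): cools by 5.1 × 2.1 = 10.71°C, giving 9.07°C.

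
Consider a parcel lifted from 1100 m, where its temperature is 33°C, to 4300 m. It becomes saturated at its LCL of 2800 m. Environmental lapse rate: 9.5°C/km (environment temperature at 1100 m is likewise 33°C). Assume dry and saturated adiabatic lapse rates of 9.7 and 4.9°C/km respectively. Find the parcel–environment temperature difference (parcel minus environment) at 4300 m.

+6.56°C (parcel warmer than environment)

Parcel:
  1100–2800 m, dry: Δz = 1.7 km ⇒ ΔT = -16.49°C; T = 16.51°C
  2800–4300 m, saturated: Δz = 1.5 km ⇒ ΔT = -7.35°C; T = 9.16°C
Environment:
  1100–4300 m, environment: Δz = 3.2 km ⇒ ΔT = -30.4°C; T = 2.6°C
T_parcel − T_env = 9.16 − 2.6 = +6.56°C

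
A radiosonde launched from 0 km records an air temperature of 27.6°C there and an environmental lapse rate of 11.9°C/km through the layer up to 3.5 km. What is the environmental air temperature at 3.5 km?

-14.05°C

0–3500 m, environmental: Δz = 3.5 km ⇒ ΔT = -41.65°C; T = -14.05°C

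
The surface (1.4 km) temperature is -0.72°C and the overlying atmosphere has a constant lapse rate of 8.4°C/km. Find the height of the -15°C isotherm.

3.1 km

Height above start = (-0.72 − (-15)) / 8.4 = 1.7 km
Altitude = 1400 m + 1700 m = 3100 m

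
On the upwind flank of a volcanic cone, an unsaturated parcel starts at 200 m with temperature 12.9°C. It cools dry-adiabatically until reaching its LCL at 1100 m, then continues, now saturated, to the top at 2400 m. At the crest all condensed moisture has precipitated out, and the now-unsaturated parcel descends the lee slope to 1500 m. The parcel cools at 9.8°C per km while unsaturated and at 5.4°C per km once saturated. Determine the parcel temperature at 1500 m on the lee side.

5.88°C

From 200 m to 1100 m (dry): cools by 9.8 × 0.9 = 8.82°C, giving 4.08°C.
From 1100 m to 2400 m (saturated): cools by 5.4 × 1.3 = 7.02°C, giving -2.94°C.
From 2400 m to 1500 m (dry descent): warms by 9.8 × 0.9 = 8.82°C, giving 5.88°C.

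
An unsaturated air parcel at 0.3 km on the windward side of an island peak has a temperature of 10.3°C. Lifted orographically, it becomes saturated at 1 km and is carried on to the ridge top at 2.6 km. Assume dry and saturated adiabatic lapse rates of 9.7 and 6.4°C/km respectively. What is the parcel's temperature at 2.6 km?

-6.73°C

Dry to 1000 m: -9.7 × 0.7 km = -6.79°C, so T = 3.51°C.
Saturated to 2600 m: -6.4 × 1.6 km = -10.24°C, so T = -6.73°C.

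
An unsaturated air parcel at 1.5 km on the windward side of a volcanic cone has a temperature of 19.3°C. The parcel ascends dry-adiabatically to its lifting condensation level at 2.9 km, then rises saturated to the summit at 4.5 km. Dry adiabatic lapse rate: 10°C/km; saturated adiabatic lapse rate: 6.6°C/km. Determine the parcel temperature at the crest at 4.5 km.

From 1500 m to 2900 m (dry): cools by 10 × 1.4 = 14°C, giving 5.3°C.
From 2900 m to 4500 m (saturated): cools by 6.6 × 1.6 = 10.56°C, giving -5.26°C.

-5.26°C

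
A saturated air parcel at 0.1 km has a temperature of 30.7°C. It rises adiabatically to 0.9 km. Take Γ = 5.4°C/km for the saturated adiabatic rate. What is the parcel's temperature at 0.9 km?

100–900 m, saturated adiabatic: Δz = 0.8 km ⇒ ΔT = -4.32°C; T = 26.38°C

26.38°C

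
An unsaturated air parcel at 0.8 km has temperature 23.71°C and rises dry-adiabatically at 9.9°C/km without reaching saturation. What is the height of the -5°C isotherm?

Height above start = (23.71 − (-5)) / 9.9 = 2.9 km
Altitude = 800 m + 2900 m = 3700 m

3.7 km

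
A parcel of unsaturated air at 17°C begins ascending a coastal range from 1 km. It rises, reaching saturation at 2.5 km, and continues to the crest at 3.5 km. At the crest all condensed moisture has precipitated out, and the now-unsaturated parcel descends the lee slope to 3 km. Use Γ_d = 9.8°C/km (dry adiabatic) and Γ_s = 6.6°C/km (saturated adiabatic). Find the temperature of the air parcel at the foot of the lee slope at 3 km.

1000 → 2500 m (dry, 9.8°C/km): ΔT = -9.8 × 1.5 = -14.7°C → T = 2.3°C
2500 → 3500 m (saturated, 6.6°C/km): ΔT = -6.6 × 1 = -6.6°C → T = -4.3°C
3500 → 3000 m (dry descent, 9.8°C/km): ΔT = +9.8 × 0.5 = +4.9°C → T = 0.6°C

0.6°C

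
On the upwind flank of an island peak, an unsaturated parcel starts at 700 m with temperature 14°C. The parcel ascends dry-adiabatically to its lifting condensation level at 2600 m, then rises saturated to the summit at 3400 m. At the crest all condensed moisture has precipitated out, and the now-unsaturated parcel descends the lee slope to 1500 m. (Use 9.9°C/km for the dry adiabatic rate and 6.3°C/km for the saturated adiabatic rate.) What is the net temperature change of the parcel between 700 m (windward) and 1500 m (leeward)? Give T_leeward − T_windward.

-5.04°C

700–2600 m, dry: Δz = 1.9 km ⇒ ΔT = -18.81°C; T = -4.81°C
2600–3400 m, saturated: Δz = 0.8 km ⇒ ΔT = -5.04°C; T = -9.85°C
3400–1500 m, dry descent: Δz = 1.9 km ⇒ ΔT = +18.81°C; T = 8.96°C
Net change vs windward start: 8.96 − 14 = -5.04°C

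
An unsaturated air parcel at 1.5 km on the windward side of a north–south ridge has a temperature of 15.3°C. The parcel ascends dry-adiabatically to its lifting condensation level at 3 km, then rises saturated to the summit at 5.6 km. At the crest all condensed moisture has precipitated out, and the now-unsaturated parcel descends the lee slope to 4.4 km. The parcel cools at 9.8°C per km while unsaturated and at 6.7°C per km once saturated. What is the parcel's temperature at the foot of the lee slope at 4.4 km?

-5.06°C

From 1500 m to 3000 m (dry): cools by 9.8 × 1.5 = 14.7°C, giving 0.6°C.
From 3000 m to 5600 m (saturated): cools by 6.7 × 2.6 = 17.42°C, giving -16.82°C.
From 5600 m to 4400 m (dry descent): warms by 9.8 × 1.2 = 11.76°C, giving -5.06°C.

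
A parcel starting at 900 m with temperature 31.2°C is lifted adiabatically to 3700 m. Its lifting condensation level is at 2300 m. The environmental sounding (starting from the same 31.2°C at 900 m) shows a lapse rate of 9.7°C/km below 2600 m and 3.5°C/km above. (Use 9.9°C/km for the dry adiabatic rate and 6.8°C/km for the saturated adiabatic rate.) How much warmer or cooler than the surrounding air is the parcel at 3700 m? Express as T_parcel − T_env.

Parcel:
  From 900 m to 2300 m (dry): cools by 9.9 × 1.4 = 13.86°C, giving 17.34°C.
  From 2300 m to 3700 m (saturated): cools by 6.8 × 1.4 = 9.52°C, giving 7.82°C.
Environment:
  From 900 m to 2600 m (environment, lower layer): cools by 9.7 × 1.7 = 16.49°C, giving 14.71°C.
  From 2600 m to 3700 m (environment, upper layer): cools by 3.5 × 1.1 = 3.85°C, giving 10.86°C.
T_parcel − T_env = 7.82 − 10.86 = -3.04°C

-3.04°C (parcel cooler than environment)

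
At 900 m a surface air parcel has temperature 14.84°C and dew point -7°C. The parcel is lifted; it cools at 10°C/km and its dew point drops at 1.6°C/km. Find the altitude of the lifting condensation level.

T and T_d converge at 10 − 1.6 = 8.4°C per km
Height above start = (14.84 − (-7)) / 8.4 = 2.6 km
LCL altitude = 900 m + 2600 m = 3500 m

3500 m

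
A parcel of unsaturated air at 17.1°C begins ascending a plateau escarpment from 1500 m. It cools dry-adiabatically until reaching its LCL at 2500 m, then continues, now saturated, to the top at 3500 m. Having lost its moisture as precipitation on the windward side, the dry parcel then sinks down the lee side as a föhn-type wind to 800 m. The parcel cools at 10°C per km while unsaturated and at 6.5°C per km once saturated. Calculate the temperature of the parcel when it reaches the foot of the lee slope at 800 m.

1500 → 2500 m (dry, 10°C/km): ΔT = -10 × 1 = -10°C → T = 7.1°C
2500 → 3500 m (saturated, 6.5°C/km): ΔT = -6.5 × 1 = -6.5°C → T = 0.6°C
3500 → 800 m (dry descent, 10°C/km): ΔT = +10 × 2.7 = +27°C → T = 27.6°C

27.6°C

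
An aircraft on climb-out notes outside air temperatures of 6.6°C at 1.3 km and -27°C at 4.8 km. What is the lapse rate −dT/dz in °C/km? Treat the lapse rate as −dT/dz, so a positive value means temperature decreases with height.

9.6°C/km

Γ = −ΔT/Δz = (6.6 − (-27)) / (4800 − 1300) m
  = 33.6°C / 3.5 km = 9.6°C/km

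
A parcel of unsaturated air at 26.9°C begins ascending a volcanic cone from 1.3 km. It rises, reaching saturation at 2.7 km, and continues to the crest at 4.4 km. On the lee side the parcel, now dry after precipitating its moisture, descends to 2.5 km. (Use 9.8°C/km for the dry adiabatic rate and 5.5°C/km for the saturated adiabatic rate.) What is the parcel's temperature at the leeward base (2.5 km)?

22.45°C

1300 → 2700 m (dry, 9.8°C/km): ΔT = -9.8 × 1.4 = -13.72°C → T = 13.18°C
2700 → 4400 m (saturated, 5.5°C/km): ΔT = -5.5 × 1.7 = -9.35°C → T = 3.83°C
4400 → 2500 m (dry descent, 9.8°C/km): ΔT = +9.8 × 1.9 = +18.62°C → T = 22.45°C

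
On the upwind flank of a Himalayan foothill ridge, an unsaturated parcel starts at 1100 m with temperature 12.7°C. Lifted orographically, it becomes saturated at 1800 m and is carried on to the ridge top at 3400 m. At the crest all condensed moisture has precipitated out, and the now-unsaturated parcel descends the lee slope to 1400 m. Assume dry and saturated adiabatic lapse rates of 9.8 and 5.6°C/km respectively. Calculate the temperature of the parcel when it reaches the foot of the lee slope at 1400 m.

From 1100 m to 1800 m (dry): cools by 9.8 × 0.7 = 6.86°C, giving 5.84°C.
From 1800 m to 3400 m (saturated): cools by 5.6 × 1.6 = 8.96°C, giving -3.12°C.
From 3400 m to 1400 m (dry descent): warms by 9.8 × 2 = 19.6°C, giving 16.48°C.

16.48°C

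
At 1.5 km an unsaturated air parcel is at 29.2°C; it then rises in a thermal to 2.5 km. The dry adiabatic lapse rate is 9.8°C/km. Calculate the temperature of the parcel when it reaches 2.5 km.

19.4°C

Dry adiabatic to 2500 m: -9.8 × 1 km = -9.8°C, so T = 19.4°C.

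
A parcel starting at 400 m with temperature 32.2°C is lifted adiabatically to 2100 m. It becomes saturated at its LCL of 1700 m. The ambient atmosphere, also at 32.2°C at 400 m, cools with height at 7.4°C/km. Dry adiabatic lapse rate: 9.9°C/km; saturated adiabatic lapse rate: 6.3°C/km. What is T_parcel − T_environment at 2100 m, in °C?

Parcel:
  From 400 m to 1700 m (dry): cools by 9.9 × 1.3 = 12.87°C, giving 19.33°C.
  From 1700 m to 2100 m (saturated): cools by 6.3 × 0.4 = 2.52°C, giving 16.81°C.
Environment:
  From 400 m to 2100 m (environment): cools by 7.4 × 1.7 = 12.58°C, giving 19.62°C.
T_parcel − T_env = 16.81 − 19.62 = -2.81°C

-2.81°C (parcel cooler than environment)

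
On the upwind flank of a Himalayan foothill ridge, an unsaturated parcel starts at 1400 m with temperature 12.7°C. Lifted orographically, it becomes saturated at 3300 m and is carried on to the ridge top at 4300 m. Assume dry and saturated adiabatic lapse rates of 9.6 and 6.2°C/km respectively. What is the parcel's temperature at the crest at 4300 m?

-11.74°C

1400 → 3300 m (dry, 9.6°C/km): ΔT = -9.6 × 1.9 = -18.24°C → T = -5.54°C
3300 → 4300 m (saturated, 6.2°C/km): ΔT = -6.2 × 1 = -6.2°C → T = -11.74°C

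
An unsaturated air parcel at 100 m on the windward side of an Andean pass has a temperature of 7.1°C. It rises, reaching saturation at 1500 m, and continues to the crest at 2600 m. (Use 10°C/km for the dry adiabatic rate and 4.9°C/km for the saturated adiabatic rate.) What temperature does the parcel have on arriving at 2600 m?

-12.29°C

From 100 m to 1500 m (dry): cools by 10 × 1.4 = 14°C, giving -6.9°C.
From 1500 m to 2600 m (saturated): cools by 4.9 × 1.1 = 5.39°C, giving -12.29°C.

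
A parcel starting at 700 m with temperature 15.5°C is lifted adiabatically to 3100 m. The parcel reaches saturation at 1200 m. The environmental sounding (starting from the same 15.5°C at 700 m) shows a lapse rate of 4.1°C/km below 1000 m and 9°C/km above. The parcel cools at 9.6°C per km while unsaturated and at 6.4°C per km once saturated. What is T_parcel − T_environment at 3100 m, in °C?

+3.17°C (parcel warmer than environment)

Parcel:
  700 → 1200 m (dry, 9.6°C/km): ΔT = -9.6 × 0.5 = -4.8°C → T = 10.7°C
  1200 → 3100 m (saturated, 6.4°C/km): ΔT = -6.4 × 1.9 = -12.16°C → T = -1.46°C
Environment:
  700 → 1000 m (environment, lower layer, 4.1°C/km): ΔT = -4.1 × 0.3 = -1.23°C → T = 14.27°C
  1000 → 3100 m (environment, upper layer, 9°C/km): ΔT = -9 × 2.1 = -18.9°C → T = -4.63°C
T_parcel − T_env = -1.46 − (-4.63) = +3.17°C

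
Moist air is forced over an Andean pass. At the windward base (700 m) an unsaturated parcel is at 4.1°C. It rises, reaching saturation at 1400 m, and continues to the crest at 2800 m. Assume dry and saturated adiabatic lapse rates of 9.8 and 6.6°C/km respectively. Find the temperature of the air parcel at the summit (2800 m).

-12°C

700–1400 m, dry: Δz = 0.7 km ⇒ ΔT = -6.86°C; T = -2.76°C
1400–2800 m, saturated: Δz = 1.4 km ⇒ ΔT = -9.24°C; T = -12°C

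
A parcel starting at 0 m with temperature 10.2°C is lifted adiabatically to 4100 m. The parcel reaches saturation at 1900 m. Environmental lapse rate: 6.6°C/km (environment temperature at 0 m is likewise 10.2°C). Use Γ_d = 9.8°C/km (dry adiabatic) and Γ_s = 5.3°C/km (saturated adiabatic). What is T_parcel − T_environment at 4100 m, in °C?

-3.22°C (parcel cooler than environment)

Parcel:
  0–1900 m, dry: Δz = 1.9 km ⇒ ΔT = -18.62°C; T = -8.42°C
  1900–4100 m, saturated: Δz = 2.2 km ⇒ ΔT = -11.66°C; T = -20.08°C
Environment:
  0–4100 m, environment: Δz = 4.1 km ⇒ ΔT = -27.06°C; T = -16.86°C
T_parcel − T_env = -20.08 − (-16.86) = -3.22°C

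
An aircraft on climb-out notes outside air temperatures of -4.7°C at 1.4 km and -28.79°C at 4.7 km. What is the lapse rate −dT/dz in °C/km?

7.3°C/km

Γ = −ΔT/Δz = (-4.7 − (-28.79)) / (4700 − 1400) m
  = 24.09°C / 3.3 km = 7.3°C/km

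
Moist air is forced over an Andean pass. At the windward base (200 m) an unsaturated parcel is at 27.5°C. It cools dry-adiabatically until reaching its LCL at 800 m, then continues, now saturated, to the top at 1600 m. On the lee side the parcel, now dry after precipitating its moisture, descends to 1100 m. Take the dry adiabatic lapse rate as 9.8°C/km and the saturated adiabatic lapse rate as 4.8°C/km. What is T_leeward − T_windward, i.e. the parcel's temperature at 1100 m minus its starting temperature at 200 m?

-4.82°C

Dry to 800 m: -9.8 × 0.6 km = -5.88°C, so T = 21.62°C.
Saturated to 1600 m: -4.8 × 0.8 km = -3.84°C, so T = 17.78°C.
Dry descent to 1100 m: +9.8 × 0.5 km = +4.9°C, so T = 22.68°C.
Net change vs windward start: 22.68 − 27.5 = -4.82°C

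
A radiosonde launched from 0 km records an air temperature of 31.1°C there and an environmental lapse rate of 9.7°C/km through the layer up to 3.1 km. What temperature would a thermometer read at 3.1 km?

1.03°C

Environmental to 3100 m: -9.7 × 3.1 km = -30.07°C, so T = 1.03°C.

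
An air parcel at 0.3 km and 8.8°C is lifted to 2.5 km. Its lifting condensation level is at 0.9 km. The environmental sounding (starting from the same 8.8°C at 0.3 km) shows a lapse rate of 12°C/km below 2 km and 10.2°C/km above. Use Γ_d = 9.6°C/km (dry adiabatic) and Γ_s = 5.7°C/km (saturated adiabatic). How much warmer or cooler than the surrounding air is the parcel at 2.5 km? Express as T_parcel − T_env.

+10.62°C (parcel warmer than environment)

Parcel:
  300–900 m, dry: Δz = 0.6 km ⇒ ΔT = -5.76°C; T = 3.04°C
  900–2500 m, saturated: Δz = 1.6 km ⇒ ΔT = -9.12°C; T = -6.08°C
Environment:
  300–2000 m, environment, lower layer: Δz = 1.7 km ⇒ ΔT = -20.4°C; T = -11.6°C
  2000–2500 m, environment, upper layer: Δz = 0.5 km ⇒ ΔT = -5.1°C; T = -16.7°C
T_parcel − T_env = -6.08 − (-16.7) = +10.62°C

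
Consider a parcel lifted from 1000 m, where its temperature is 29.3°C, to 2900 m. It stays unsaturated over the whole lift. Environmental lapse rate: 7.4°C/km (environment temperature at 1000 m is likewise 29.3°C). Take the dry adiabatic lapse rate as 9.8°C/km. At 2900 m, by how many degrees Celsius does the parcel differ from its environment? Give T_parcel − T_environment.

-4.56°C (parcel cooler than environment)

Parcel:
  1000 → 2900 m (dry, 9.8°C/km): ΔT = -9.8 × 1.9 = -18.62°C → T = 10.68°C
Environment:
  1000 → 2900 m (environment, 7.4°C/km): ΔT = -7.4 × 1.9 = -14.06°C → T = 15.24°C
T_parcel − T_env = 10.68 − 15.24 = -4.56°C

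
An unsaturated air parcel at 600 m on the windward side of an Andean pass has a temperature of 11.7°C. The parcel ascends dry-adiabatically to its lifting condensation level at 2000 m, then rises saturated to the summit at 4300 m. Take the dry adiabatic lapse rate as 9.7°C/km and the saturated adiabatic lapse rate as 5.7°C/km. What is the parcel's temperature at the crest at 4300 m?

From 600 m to 2000 m (dry): cools by 9.7 × 1.4 = 13.58°C, giving -1.88°C.
From 2000 m to 4300 m (saturated): cools by 5.7 × 2.3 = 13.11°C, giving -14.99°C.

-14.99°C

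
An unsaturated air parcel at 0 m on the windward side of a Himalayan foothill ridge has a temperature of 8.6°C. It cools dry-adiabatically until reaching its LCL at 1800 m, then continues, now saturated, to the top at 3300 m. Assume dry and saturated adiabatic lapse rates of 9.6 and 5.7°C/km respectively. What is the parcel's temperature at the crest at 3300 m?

0 → 1800 m (dry, 9.6°C/km): ΔT = -9.6 × 1.8 = -17.28°C → T = -8.68°C
1800 → 3300 m (saturated, 5.7°C/km): ΔT = -5.7 × 1.5 = -8.55°C → T = -17.23°C

-17.23°C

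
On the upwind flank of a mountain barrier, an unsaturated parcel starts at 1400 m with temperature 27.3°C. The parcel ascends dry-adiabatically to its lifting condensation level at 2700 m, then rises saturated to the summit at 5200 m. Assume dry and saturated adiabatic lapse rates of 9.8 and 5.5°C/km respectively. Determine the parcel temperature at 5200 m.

0.81°C

From 1400 m to 2700 m (dry): cools by 9.8 × 1.3 = 12.74°C, giving 14.56°C.
From 2700 m to 5200 m (saturated): cools by 5.5 × 2.5 = 13.75°C, giving 0.81°C.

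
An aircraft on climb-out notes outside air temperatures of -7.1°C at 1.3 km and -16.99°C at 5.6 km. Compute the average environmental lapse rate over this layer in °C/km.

Γ = −ΔT/Δz = (-7.1 − (-16.99)) / (5600 − 1300) m
  = 9.89°C / 4.3 km = 2.3°C/km

2.3°C/km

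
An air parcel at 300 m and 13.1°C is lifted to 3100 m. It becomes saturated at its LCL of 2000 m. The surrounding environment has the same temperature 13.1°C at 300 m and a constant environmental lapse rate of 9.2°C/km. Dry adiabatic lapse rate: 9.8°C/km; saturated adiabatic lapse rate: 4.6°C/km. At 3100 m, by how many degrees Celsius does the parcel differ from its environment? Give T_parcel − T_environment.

+4.04°C (parcel warmer than environment)

Parcel:
  300–2000 m, dry: Δz = 1.7 km ⇒ ΔT = -16.66°C; T = -3.56°C
  2000–3100 m, saturated: Δz = 1.1 km ⇒ ΔT = -5.06°C; T = -8.62°C
Environment:
  300–3100 m, environment: Δz = 2.8 km ⇒ ΔT = -25.76°C; T = -12.66°C
T_parcel − T_env = -8.62 − (-12.66) = +4.04°C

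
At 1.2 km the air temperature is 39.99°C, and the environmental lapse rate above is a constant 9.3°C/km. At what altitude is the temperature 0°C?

Height above start = (39.99 − 0) / 9.3 = 4.3 km
Altitude = 1200 m + 4300 m = 5500 m

5.5 km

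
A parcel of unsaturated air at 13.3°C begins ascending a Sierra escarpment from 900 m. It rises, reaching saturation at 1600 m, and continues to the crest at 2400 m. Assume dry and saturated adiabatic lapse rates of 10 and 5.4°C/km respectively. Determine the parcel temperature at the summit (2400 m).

900–1600 m, dry: Δz = 0.7 km ⇒ ΔT = -7°C; T = 6.3°C
1600–2400 m, saturated: Δz = 0.8 km ⇒ ΔT = -4.32°C; T = 1.98°C

1.98°C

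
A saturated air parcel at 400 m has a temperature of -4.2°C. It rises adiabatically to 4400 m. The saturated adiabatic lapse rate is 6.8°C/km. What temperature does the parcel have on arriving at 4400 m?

From 400 m to 4400 m (saturated adiabatic): cools by 6.8 × 4 = 27.2°C, giving -31.4°C.

-31.4°C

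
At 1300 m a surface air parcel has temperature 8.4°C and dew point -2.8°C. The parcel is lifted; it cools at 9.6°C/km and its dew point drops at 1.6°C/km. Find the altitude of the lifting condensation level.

2700 m

T and T_d converge at 9.6 − 1.6 = 8°C per km
Height above start = (8.4 − (-2.8)) / 8 = 1.4 km
LCL altitude = 1300 m + 1400 m = 2700 m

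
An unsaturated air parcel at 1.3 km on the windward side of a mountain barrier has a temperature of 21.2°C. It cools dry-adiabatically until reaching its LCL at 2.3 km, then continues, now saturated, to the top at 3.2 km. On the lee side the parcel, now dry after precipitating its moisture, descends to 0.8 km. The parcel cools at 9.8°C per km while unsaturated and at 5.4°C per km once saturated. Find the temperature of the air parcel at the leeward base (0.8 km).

30.06°C

Dry to 2300 m: -9.8 × 1 km = -9.8°C, so T = 11.4°C.
Saturated to 3200 m: -5.4 × 0.9 km = -4.86°C, so T = 6.54°C.
Dry descent to 800 m: +9.8 × 2.4 km = +23.52°C, so T = 30.06°C.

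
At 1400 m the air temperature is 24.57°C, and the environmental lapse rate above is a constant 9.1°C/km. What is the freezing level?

4100 m

Height above start = (24.57 − 0) / 9.1 = 2.7 km
Altitude = 1400 m + 2700 m = 4100 m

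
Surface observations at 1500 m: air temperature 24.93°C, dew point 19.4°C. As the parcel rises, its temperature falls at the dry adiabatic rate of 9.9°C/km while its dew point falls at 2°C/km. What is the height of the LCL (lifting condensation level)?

T and T_d converge at 9.9 − 2 = 7.9°C per km
Height above start = (24.93 − 19.4) / 7.9 = 0.7 km
LCL altitude = 1500 m + 700 m = 2200 m

2200 m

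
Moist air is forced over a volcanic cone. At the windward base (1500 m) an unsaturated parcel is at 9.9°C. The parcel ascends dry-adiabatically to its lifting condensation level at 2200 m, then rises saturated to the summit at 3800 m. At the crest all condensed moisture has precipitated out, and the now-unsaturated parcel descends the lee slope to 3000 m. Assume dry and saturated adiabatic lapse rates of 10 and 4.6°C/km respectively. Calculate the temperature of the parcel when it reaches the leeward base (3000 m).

3.54°C

1500–2200 m, dry: Δz = 0.7 km ⇒ ΔT = -7°C; T = 2.9°C
2200–3800 m, saturated: Δz = 1.6 km ⇒ ΔT = -7.36°C; T = -4.46°C
3800–3000 m, dry descent: Δz = 0.8 km ⇒ ΔT = +8°C; T = 3.54°C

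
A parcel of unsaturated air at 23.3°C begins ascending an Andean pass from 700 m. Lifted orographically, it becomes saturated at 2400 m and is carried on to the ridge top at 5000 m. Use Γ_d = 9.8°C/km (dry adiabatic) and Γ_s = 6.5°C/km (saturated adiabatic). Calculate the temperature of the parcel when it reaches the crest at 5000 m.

700 → 2400 m (dry, 9.8°C/km): ΔT = -9.8 × 1.7 = -16.66°C → T = 6.64°C
2400 → 5000 m (saturated, 6.5°C/km): ΔT = -6.5 × 2.6 = -16.9°C → T = -10.26°C

-10.26°C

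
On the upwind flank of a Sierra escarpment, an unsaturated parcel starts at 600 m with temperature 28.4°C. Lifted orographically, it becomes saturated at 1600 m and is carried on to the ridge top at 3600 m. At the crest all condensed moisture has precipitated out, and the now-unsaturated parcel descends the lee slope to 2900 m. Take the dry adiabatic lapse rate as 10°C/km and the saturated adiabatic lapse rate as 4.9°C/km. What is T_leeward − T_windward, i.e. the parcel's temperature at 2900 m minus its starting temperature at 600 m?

-12.8°C

Dry to 1600 m: -10 × 1 km = -10°C, so T = 18.4°C.
Saturated to 3600 m: -4.9 × 2 km = -9.8°C, so T = 8.6°C.
Dry descent to 2900 m: +10 × 0.7 km = +7°C, so T = 15.6°C.
Net change vs windward start: 15.6 − 28.4 = -12.8°C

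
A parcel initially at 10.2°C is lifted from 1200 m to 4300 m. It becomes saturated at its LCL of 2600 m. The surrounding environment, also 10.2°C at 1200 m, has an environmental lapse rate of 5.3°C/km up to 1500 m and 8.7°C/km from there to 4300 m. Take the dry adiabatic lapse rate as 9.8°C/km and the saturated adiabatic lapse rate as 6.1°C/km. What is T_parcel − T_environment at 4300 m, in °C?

+1.86°C (parcel warmer than environment)

Parcel:
  1200 → 2600 m (dry, 9.8°C/km): ΔT = -9.8 × 1.4 = -13.72°C → T = -3.52°C
  2600 → 4300 m (saturated, 6.1°C/km): ΔT = -6.1 × 1.7 = -10.37°C → T = -13.89°C
Environment:
  1200 → 1500 m (environment, lower layer, 5.3°C/km): ΔT = -5.3 × 0.3 = -1.59°C → T = 8.61°C
  1500 → 4300 m (environment, upper layer, 8.7°C/km): ΔT = -8.7 × 2.8 = -24.36°C → T = -15.75°C
T_parcel − T_env = -13.89 − (-15.75) = +1.86°C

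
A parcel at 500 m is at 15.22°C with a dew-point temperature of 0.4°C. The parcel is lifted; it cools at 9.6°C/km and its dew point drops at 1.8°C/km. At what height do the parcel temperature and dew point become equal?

2400 m

T and T_d converge at 9.6 − 1.8 = 7.8°C per km
Height above start = (15.22 − 0.4) / 7.8 = 1.9 km
LCL altitude = 500 m + 1900 m = 2400 m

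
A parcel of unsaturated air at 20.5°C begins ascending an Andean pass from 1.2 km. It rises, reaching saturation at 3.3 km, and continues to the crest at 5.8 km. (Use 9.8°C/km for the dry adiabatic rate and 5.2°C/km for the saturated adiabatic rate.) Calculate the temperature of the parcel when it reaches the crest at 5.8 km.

-13.08°C

Dry to 3300 m: -9.8 × 2.1 km = -20.58°C, so T = -0.08°C.
Saturated to 5800 m: -5.2 × 2.5 km = -13°C, so T = -13.08°C.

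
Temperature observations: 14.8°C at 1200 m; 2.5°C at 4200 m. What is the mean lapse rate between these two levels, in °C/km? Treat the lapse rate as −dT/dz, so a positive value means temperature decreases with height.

Γ = −ΔT/Δz = (14.8 − 2.5) / (4200 − 1200) m
  = 12.3°C / 3 km = 4.1°C/km

4.1°C/km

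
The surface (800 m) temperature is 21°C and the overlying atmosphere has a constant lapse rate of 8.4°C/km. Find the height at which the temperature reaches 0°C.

Height above start = (21 − 0) / 8.4 = 2.5 km
Altitude = 800 m + 2500 m = 3300 m

3300 m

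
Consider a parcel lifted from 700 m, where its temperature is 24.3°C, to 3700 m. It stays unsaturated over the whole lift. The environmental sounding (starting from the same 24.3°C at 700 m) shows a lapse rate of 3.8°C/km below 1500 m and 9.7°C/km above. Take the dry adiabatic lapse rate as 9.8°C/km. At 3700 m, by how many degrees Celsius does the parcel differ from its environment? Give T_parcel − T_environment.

Parcel:
  From 700 m to 3700 m (dry): cools by 9.8 × 3 = 29.4°C, giving -5.1°C.
Environment:
  From 700 m to 1500 m (environment, lower layer): cools by 3.8 × 0.8 = 3.04°C, giving 21.26°C.
  From 1500 m to 3700 m (environment, upper layer): cools by 9.7 × 2.2 = 21.34°C, giving -0.08°C.
T_parcel − T_env = -5.1 − (-0.08) = -5.02°C

-5.02°C (parcel cooler than environment)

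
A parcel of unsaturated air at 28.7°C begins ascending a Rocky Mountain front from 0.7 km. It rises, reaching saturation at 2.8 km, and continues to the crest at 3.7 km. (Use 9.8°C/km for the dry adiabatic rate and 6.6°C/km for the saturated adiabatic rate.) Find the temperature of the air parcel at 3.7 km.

2.18°C

From 700 m to 2800 m (dry): cools by 9.8 × 2.1 = 20.58°C, giving 8.12°C.
From 2800 m to 3700 m (saturated): cools by 6.6 × 0.9 = 5.94°C, giving 2.18°C.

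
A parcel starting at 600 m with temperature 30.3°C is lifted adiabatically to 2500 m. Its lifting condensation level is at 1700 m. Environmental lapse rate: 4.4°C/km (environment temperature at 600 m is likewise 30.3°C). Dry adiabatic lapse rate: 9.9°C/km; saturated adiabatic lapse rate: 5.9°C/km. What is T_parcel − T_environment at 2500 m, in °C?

Parcel:
  600–1700 m, dry: Δz = 1.1 km ⇒ ΔT = -10.89°C; T = 19.41°C
  1700–2500 m, saturated: Δz = 0.8 km ⇒ ΔT = -4.72°C; T = 14.69°C
Environment:
  600–2500 m, environment: Δz = 1.9 km ⇒ ΔT = -8.36°C; T = 21.94°C
T_parcel − T_env = 14.69 − 21.94 = -7.25°C

-7.25°C (parcel cooler than environment)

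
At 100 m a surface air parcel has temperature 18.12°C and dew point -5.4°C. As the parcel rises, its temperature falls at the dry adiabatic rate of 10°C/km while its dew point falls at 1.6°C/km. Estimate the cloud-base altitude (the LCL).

2900 m

T and T_d converge at 10 − 1.6 = 8.4°C per km
Height above start = (18.12 − (-5.4)) / 8.4 = 2.8 km
LCL altitude = 100 m + 2800 m = 2900 m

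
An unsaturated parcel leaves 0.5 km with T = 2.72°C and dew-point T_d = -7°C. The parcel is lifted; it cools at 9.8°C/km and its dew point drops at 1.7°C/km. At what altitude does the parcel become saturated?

1.7 km

T and T_d converge at 9.8 − 1.7 = 8.1°C per km
Height above start = (2.72 − (-7)) / 8.1 = 1.2 km
LCL altitude = 500 m + 1200 m = 1700 m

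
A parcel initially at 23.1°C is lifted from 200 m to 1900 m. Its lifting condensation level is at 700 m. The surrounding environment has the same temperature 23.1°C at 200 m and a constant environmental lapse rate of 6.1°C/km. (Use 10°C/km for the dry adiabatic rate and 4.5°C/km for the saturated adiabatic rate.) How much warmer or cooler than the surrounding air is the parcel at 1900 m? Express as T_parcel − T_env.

Parcel:
  Dry to 700 m: -10 × 0.5 km = -5°C, so T = 18.1°C.
  Saturated to 1900 m: -4.5 × 1.2 km = -5.4°C, so T = 12.7°C.
Environment:
  Environment to 1900 m: -6.1 × 1.7 km = -10.37°C, so T = 12.73°C.
T_parcel − T_env = 12.7 − 12.73 = -0.03°C

-0.03°C (parcel cooler than environment)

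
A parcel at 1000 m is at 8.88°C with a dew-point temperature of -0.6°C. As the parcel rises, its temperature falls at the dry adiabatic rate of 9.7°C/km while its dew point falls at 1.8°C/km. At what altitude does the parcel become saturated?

T and T_d converge at 9.7 − 1.8 = 7.9°C per km
Height above start = (8.88 − (-0.6)) / 7.9 = 1.2 km
LCL altitude = 1000 m + 1200 m = 2200 m

2200 m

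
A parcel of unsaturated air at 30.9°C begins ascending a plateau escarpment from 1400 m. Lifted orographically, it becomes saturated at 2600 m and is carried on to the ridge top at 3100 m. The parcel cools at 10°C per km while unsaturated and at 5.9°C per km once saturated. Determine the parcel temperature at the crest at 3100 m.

15.95°C

Dry to 2600 m: -10 × 1.2 km = -12°C, so T = 18.9°C.
Saturated to 3100 m: -5.9 × 0.5 km = -2.95°C, so T = 15.95°C.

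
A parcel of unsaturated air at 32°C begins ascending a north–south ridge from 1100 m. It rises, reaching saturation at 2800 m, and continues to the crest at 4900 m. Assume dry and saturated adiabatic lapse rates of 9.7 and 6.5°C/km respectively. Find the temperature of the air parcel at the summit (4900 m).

1.86°C

From 1100 m to 2800 m (dry): cools by 9.7 × 1.7 = 16.49°C, giving 15.51°C.
From 2800 m to 4900 m (saturated): cools by 6.5 × 2.1 = 13.65°C, giving 1.86°C.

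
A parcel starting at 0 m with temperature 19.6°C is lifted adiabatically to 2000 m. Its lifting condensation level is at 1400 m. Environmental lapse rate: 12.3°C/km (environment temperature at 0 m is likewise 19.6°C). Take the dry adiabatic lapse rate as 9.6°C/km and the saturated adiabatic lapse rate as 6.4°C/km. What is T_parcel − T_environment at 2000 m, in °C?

Parcel:
  Dry to 1400 m: -9.6 × 1.4 km = -13.44°C, so T = 6.16°C.
  Saturated to 2000 m: -6.4 × 0.6 km = -3.84°C, so T = 2.32°C.
Environment:
  Environment to 2000 m: -12.3 × 2 km = -24.6°C, so T = -5°C.
T_parcel − T_env = 2.32 − (-5) = +7.32°C

+7.32°C (parcel warmer than environment)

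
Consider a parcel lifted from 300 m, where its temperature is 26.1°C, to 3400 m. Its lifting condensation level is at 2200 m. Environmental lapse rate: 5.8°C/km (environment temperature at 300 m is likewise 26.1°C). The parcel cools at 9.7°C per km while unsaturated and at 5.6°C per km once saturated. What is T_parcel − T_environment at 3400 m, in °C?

-7.17°C (parcel cooler than environment)

Parcel:
  300–2200 m, dry: Δz = 1.9 km ⇒ ΔT = -18.43°C; T = 7.67°C
  2200–3400 m, saturated: Δz = 1.2 km ⇒ ΔT = -6.72°C; T = 0.95°C
Environment:
  300–3400 m, environment: Δz = 3.1 km ⇒ ΔT = -17.98°C; T = 8.12°C
T_parcel − T_env = 0.95 − 8.12 = -7.17°C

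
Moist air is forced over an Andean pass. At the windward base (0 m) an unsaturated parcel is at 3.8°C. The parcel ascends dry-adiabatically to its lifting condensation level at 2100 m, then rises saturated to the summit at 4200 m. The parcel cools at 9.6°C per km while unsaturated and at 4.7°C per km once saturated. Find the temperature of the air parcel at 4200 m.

-26.23°C

0–2100 m, dry: Δz = 2.1 km ⇒ ΔT = -20.16°C; T = -16.36°C
2100–4200 m, saturated: Δz = 2.1 km ⇒ ΔT = -9.87°C; T = -26.23°C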